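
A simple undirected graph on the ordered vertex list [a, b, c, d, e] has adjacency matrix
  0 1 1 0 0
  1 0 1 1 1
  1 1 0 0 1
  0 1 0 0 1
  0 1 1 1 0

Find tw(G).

A width-2 tree decomposition is:
Bags: B1 = {a, b, c}  B2 = {b, c, e}  B3 = {b, d, e}
Tree: B1–B2, B2–B3
Each bag holds 3 vertices, so the decomposition has width 2, which upper-bounds the treewidth. For the lower bound, the 3 vertices {b, d, e} are pairwise adjacent, and any tree decomposition puts a clique entirely inside one bag — forcing width ≥ 2. The upper and lower bounds meet at 2, so that is the treewidth.

2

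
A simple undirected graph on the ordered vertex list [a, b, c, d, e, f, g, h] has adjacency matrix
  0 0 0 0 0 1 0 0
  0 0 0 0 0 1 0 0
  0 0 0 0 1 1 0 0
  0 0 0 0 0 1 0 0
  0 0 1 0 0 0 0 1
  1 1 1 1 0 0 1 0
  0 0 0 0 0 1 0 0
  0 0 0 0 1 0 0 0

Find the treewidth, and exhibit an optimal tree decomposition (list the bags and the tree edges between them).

The largest bag has 2 vertices, giving width 1; this decomposition certifies tw(G) ≤ 1. Any graph with an edge has treewidth ≥ 1, and G has the edge h–e. Hence tw(G) = 1 exactly.

Treewidth 1.
Bags: B1 = {e, h}  B2 = {c, e}  B3 = {c, f}  B4 = {f, g}  B5 = {a, f}  B6 = {d, f}  B7 = {b, f}
Tree: B1–B2, B2–B3, B3–B4, B3–B5, B3–B6, B3–B7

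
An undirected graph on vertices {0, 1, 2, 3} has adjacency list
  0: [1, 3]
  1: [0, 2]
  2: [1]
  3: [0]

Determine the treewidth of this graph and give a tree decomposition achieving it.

Each bag holds 2 vertices, so the decomposition has width 1, which upper-bounds the treewidth. G has an edge, so its treewidth is at least 1. The upper and lower bounds meet at 1, so that is the treewidth.

Treewidth 1.
Bags: B1 = {1, 2}  B2 = {0, 1}  B3 = {0, 3}
Tree: B1–B2, B2–B3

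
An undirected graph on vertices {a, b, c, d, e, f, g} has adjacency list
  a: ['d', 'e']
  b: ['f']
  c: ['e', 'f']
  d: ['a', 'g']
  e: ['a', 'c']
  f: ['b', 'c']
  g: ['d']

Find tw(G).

1

A width-1 tree decomposition is:
Bags: B1 = {b, f}  B2 = {c, f}  B3 = {c, e}  B4 = {a, e}  B5 = {a, d}  B6 = {d, g}
Tree: B1–B2, B2–B3, B3–B4, B4–B5, B5–B6
Every bag has size at most 2, so the width is 2 − 1 = 1 and tw(G) ≤ 1. Since G has at least one edge (e.g. b–f), it is not an edgeless graph, so tw(G) ≥ 1. Hence tw(G) = 1 exactly.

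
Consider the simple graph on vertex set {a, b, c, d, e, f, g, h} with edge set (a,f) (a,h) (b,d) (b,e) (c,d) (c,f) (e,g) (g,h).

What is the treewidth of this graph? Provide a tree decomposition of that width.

Each bag holds 3 vertices, so the decomposition has width 2, which upper-bounds the treewidth. Since h–a–f–c–d–b–e–g–h is a cycle in G, G is not acyclic. Forests are exactly the graphs of treewidth ≤ 1, so tw(G) ≥ 2. Combining the bounds, tw(G) = 2.

Treewidth 2.
Bags: B1 = {a, f, h}  B2 = {c, f, h}  B3 = {c, d, h}  B4 = {b, d, h}  B5 = {b, e, h}  B6 = {e, g, h}
Tree: B1–B2, B2–B3, B3–B4, B4–B5, B5–B6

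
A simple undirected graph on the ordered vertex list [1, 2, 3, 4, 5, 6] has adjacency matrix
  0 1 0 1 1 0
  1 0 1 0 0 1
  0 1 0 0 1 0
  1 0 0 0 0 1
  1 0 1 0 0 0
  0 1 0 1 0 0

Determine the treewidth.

2

A width-2 tree decomposition is:
Bags: B1 = {2, 3, 5}  B2 = {1, 2, 5}  B3 = {1, 2, 6}  B4 = {1, 4, 6}
Tree: B1–B2, B2–B3, B3–B4
Each bag holds 3 vertices, so the decomposition has width 2, which upper-bounds the treewidth. For the lower bound, G contains the cycle 3–5–1–2–3, so G is not a forest; only forests have treewidth ≤ 1, hence tw(G) ≥ 2. Therefore the treewidth is 2.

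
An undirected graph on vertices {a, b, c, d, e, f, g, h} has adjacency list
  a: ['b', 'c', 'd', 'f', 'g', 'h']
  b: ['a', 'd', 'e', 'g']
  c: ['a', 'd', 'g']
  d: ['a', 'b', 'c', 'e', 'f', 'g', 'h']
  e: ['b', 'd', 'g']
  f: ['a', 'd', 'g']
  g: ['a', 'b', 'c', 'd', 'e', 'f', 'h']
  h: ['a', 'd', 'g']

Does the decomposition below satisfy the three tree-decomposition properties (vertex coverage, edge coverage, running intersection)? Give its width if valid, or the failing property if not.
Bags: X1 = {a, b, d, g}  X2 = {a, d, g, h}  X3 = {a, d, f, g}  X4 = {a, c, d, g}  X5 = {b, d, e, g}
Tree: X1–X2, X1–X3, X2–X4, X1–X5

Vertex coverage: the bags together contain {a, b, c, d, e, f, g, h}, the full vertex set. Edge coverage: each edge of G has both endpoints in at least one bag. Running intersection: for every vertex, the bags containing it form a connected subtree. All three properties hold, so this is a valid tree decomposition of width max|bag| − 1 = 3, and hence tw(G) ≤ 3.

Yes; width 3.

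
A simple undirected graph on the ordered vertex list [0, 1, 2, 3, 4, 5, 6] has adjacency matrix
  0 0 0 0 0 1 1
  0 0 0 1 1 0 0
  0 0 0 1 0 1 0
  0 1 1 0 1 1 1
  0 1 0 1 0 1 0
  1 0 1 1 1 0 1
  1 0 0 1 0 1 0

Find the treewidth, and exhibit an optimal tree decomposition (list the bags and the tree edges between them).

The largest bag has 3 vertices, giving width 2; this decomposition certifies tw(G) ≤ 2. On the other hand G contains the 3-clique {0, 5, 6}. A clique must lie in a single bag of any decomposition, so no decomposition can have width below 2. The upper and lower bounds meet at 2, so that is the treewidth.

Treewidth 2.
One optimal decomposition is:
Bags: B1 = {0, 5, 6}  B2 = {3, 5, 6}  B3 = {3, 4, 5}  B4 = {2, 3, 5}  B5 = {1, 3, 4}
Tree: B1–B2, B2–B3, B3–B4, B3–B5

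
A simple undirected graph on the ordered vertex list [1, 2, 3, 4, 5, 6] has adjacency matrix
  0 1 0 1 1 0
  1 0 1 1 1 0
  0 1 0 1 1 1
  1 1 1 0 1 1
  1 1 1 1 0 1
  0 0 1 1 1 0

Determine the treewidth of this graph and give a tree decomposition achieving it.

The largest bag has 4 vertices, giving width 3; this decomposition certifies tw(G) ≤ 3. For the lower bound, the 4 vertices {1, 2, 4, 5} are pairwise adjacent, and any tree decomposition puts a clique entirely inside one bag — forcing width ≥ 3. Combining the bounds, tw(G) = 3.

Treewidth 3.
One such decomposition:
Bags: B1 = {1, 2, 4, 5}  B2 = {2, 3, 4, 5}  B3 = {3, 4, 5, 6}
Tree: B1–B2, B2–B3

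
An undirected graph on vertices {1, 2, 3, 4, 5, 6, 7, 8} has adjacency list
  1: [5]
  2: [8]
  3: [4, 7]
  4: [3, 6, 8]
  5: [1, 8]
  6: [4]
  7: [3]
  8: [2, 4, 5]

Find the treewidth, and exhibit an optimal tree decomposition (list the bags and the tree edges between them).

Treewidth 1.
One optimal decomposition is:
Bags: B1 = {4, 6}  B2 = {4, 8}  B3 = {5, 8}  B4 = {3, 4}  B5 = {1, 5}  B6 = {3, 7}  B7 = {2, 8}
Tree: B1–B2, B2–B3, B2–B4, B3–B5, B4–B6, B3–B7

Every bag has size at most 2, so the width is 2 − 1 = 1 and tw(G) ≤ 1. G has an edge, so its treewidth is at least 1. Hence tw(G) = 1 exactly.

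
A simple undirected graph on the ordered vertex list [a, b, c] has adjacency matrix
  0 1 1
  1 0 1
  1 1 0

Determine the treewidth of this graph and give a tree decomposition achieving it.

Treewidth 2.
One optimal decomposition is:
Bags: B1 = {a, b, c}
Tree: (single bag)

With just one bag of size 3, the width is 3 − 1 = 2, so tw(G) ≤ 2. On the other hand G contains the 3-clique {a, b, c}. A clique must lie in a single bag of any decomposition, so no decomposition can have width below 2. Therefore the treewidth is 2.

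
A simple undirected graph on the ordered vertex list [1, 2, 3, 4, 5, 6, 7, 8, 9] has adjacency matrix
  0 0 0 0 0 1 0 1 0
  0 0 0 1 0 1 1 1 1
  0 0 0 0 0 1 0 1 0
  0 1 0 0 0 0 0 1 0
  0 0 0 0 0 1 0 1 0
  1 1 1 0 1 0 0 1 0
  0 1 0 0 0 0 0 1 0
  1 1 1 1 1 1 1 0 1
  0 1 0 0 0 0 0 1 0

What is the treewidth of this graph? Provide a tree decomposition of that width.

Treewidth 2.
Bags: B1 = {2, 6, 8}  B2 = {5, 6, 8}  B3 = {3, 6, 8}  B4 = {1, 6, 8}  B5 = {2, 8, 9}  B6 = {2, 4, 8}  B7 = {2, 7, 8}
Tree: B1–B2, B2–B3, B1–B4, B1–B5, B5–B6, B6–B7

Each bag holds 3 vertices, so the decomposition has width 2, which upper-bounds the treewidth. For the lower bound, the 3 vertices {1, 6, 8} are pairwise adjacent, and any tree decomposition puts a clique entirely inside one bag — forcing width ≥ 2. Combining the bounds, tw(G) = 2.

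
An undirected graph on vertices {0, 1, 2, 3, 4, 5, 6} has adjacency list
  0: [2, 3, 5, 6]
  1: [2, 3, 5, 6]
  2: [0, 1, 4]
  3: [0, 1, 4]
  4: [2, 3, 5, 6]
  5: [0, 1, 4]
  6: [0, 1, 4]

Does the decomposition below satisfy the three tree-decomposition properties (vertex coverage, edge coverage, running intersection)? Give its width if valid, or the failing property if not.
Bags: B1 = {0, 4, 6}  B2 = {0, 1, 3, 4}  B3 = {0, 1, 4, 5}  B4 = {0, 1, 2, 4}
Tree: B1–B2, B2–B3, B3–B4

A tree decomposition must satisfy three properties: every vertex lies in some bag; for every edge, both endpoints lie together in some bag; and for every vertex, the bags containing it form a connected subtree. Here edge (1,6) lies in no bag, so the decomposition is invalid.

No — edge (1,6) lies in no bag.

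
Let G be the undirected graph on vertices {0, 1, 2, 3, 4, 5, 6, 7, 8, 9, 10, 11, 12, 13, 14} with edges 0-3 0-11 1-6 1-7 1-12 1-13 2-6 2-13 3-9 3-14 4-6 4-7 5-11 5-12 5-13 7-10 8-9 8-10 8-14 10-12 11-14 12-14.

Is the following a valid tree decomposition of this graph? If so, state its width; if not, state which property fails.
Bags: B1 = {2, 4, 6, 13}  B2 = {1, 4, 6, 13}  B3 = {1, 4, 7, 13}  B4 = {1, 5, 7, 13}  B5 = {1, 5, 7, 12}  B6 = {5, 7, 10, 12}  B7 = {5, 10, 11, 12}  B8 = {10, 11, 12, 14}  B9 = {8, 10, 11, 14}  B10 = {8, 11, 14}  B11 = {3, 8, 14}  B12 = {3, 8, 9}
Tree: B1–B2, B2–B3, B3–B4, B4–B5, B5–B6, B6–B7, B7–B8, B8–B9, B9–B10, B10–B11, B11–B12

No — vertex 0 appears in no bag.

A tree decomposition must satisfy three properties: every vertex lies in some bag; for every edge, both endpoints lie together in some bag; and for every vertex, the bags containing it form a connected subtree. Here vertex 0 appears in no bag, so the decomposition is invalid.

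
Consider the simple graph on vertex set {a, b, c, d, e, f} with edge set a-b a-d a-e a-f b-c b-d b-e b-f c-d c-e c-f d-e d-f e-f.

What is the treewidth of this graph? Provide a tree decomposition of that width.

Each bag holds 5 vertices, so the decomposition has width 4, which upper-bounds the treewidth. On the other hand G contains the 5-clique {b, c, d, e, f}. A clique must lie in a single bag of any decomposition, so no decomposition can have width below 4. Hence tw(G) = 4 exactly.

Treewidth 4.
One optimal decomposition is:
Bags: B1 = {b, c, d, e, f}  B2 = {a, b, d, e, f}
Tree: B1–B2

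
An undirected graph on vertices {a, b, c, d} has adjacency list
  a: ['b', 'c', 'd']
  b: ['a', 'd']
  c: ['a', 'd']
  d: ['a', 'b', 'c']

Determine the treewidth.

A width-2 tree decomposition is:
Bags: B1 = {a, c, d}  B2 = {a, b, d}
Tree: B1–B2
The largest bag has 3 vertices, giving width 2; this decomposition certifies tw(G) ≤ 2. Conversely, {a, c, d} is a clique of size 3, and the vertices of any clique must share a bag in every tree decomposition; so some bag has ≥ 3 vertices and tw(G) ≥ 2. The upper and lower bounds meet at 2, so that is the treewidth.

2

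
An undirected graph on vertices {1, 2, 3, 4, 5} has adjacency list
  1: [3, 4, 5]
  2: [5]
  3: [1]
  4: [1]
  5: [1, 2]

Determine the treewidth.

A width-1 tree decomposition is:
Bags: B1 = {1, 5}  B2 = {1, 3}  B3 = {1, 4}  B4 = {2, 5}
Tree: B1–B2, B1–B3, B1–B4
Every bag has size at most 2, so the width is 2 − 1 = 1 and tw(G) ≤ 1. G has an edge, so its treewidth is at least 1. Hence tw(G) = 1 exactly.

1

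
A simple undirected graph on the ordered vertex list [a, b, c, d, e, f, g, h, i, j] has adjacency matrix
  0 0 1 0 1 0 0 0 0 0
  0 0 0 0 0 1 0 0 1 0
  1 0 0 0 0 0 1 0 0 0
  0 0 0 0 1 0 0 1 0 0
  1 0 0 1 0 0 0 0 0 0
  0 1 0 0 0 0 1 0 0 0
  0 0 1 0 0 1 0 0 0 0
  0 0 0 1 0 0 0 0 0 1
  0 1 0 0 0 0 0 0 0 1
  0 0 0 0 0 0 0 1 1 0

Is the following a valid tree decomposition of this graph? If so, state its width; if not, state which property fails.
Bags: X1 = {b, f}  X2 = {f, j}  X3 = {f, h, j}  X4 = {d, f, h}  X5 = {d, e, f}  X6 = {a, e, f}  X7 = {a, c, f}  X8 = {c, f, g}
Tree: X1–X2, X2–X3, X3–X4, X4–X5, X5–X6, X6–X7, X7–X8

No — vertex i appears in no bag.

A tree decomposition must satisfy three properties: every vertex lies in some bag; for every edge, both endpoints lie together in some bag; and for every vertex, the bags containing it form a connected subtree. Here vertex i appears in no bag, so the decomposition is invalid.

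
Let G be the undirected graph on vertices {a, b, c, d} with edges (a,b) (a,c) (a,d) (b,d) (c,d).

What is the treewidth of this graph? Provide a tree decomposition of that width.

Treewidth 2.
One optimal decomposition is:
Bags: B1 = {a, b, d}  B2 = {a, c, d}
Tree: B1–B2

The largest bag has 3 vertices, giving width 2; this decomposition certifies tw(G) ≤ 2. Conversely, {a, c, d} is a clique of size 3, and the vertices of any clique must share a bag in every tree decomposition; so some bag has ≥ 3 vertices and tw(G) ≥ 2. Therefore the treewidth is 2.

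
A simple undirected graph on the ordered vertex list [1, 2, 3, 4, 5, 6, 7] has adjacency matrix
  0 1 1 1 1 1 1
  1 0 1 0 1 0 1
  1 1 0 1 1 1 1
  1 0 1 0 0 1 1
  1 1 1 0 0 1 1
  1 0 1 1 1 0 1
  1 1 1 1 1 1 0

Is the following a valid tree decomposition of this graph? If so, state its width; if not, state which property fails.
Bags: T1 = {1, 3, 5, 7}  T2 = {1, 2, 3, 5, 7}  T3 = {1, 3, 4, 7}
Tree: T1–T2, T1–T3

A tree decomposition must satisfy three properties: every vertex lies in some bag; for every edge, both endpoints lie together in some bag; and for every vertex, the bags containing it form a connected subtree. Here vertex 6 appears in no bag, so the decomposition is invalid.

No — vertex 6 appears in no bag.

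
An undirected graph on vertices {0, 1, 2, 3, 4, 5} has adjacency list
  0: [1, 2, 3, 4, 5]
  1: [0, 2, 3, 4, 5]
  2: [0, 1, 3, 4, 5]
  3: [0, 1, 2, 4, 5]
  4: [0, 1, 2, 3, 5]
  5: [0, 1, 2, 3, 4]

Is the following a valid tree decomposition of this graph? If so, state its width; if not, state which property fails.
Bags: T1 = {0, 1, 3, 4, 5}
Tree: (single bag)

A tree decomposition must satisfy three properties: every vertex lies in some bag; for every edge, both endpoints lie together in some bag; and for every vertex, the bags containing it form a connected subtree. Here vertex 2 appears in no bag, so the decomposition is invalid.

No — vertex 2 appears in no bag.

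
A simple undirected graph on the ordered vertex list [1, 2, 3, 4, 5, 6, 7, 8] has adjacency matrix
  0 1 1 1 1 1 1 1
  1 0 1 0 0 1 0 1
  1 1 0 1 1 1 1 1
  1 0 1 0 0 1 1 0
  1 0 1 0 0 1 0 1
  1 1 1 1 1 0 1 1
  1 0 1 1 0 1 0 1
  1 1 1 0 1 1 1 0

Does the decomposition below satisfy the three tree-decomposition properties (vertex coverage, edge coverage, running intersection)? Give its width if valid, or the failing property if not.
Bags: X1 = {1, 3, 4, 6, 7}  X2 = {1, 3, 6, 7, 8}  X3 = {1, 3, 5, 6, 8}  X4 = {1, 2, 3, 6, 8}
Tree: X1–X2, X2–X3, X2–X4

Yes; width 4.

Every vertex of G appears in some bag (union = {1, 2, 3, 4, 5, 6, 7, 8}); every edge is covered by a bag; and for each vertex v the set of bags containing v is connected in the bag tree. The decomposition is therefore valid. The largest bag has 5 vertices, so the width is 4.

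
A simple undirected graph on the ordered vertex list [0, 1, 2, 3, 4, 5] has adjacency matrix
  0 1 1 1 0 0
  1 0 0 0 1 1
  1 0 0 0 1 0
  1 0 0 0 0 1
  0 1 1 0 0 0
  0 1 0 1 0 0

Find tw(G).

A width-2 tree decomposition is:
Bags: B1 = {1, 2, 4}  B2 = {0, 1, 2}  B3 = {0, 1, 5}  B4 = {0, 3, 5}
Tree: B1–B2, B2–B3, B3–B4
Each bag holds 3 vertices, so the decomposition has width 2, which upper-bounds the treewidth. For the lower bound, G contains the cycle 4–2–0–1–4, so G is not a forest; only forests have treewidth ≤ 1, hence tw(G) ≥ 2. The upper and lower bounds meet at 2, so that is the treewidth.

2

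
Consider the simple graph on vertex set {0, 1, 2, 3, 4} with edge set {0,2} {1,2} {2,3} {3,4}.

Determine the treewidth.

1

A width-1 tree decomposition is:
Bags: B1 = {0, 2}  B2 = {1, 2}  B3 = {2, 3}  B4 = {3, 4}
Tree: B1–B2, B1–B3, B3–B4
Every bag has size at most 2, so the width is 2 − 1 = 1 and tw(G) ≤ 1. Since G has at least one edge (e.g. 0–2), it is not an edgeless graph, so tw(G) ≥ 1. Combining the bounds, tw(G) = 1.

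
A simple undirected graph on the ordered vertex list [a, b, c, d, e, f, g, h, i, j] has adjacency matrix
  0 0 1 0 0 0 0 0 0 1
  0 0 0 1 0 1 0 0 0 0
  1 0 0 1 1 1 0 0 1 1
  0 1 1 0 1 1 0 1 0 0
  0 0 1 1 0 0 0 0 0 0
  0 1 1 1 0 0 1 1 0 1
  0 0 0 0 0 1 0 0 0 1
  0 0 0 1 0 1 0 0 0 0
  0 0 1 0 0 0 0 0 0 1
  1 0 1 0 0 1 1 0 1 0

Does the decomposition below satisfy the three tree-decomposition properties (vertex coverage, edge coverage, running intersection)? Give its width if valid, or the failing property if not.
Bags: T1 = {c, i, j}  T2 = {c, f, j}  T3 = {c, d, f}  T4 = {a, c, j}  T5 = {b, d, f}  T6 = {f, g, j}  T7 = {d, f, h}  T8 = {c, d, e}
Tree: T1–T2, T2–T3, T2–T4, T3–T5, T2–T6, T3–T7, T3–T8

Yes; width 2.

Every vertex of G appears in some bag (union = {a, b, c, d, e, f, g, h, i, j}); every edge is covered by a bag; and for each vertex v the set of bags containing v is connected in the bag tree. The decomposition is therefore valid. The largest bag has 3 vertices, so the width is 2.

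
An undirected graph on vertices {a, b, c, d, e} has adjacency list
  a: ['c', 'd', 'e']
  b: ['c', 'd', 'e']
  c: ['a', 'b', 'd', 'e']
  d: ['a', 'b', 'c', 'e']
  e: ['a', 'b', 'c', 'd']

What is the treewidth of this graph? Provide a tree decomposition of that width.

Every bag has size at most 4, so the width is 4 − 1 = 3 and tw(G) ≤ 3. On the other hand G contains the 4-clique {a, c, d, e}. A clique must lie in a single bag of any decomposition, so no decomposition can have width below 3. The upper and lower bounds meet at 3, so that is the treewidth.

Treewidth 3.
One optimal decomposition is:
Bags: B1 = {a, c, d, e}  B2 = {b, c, d, e}
Tree: B1–B2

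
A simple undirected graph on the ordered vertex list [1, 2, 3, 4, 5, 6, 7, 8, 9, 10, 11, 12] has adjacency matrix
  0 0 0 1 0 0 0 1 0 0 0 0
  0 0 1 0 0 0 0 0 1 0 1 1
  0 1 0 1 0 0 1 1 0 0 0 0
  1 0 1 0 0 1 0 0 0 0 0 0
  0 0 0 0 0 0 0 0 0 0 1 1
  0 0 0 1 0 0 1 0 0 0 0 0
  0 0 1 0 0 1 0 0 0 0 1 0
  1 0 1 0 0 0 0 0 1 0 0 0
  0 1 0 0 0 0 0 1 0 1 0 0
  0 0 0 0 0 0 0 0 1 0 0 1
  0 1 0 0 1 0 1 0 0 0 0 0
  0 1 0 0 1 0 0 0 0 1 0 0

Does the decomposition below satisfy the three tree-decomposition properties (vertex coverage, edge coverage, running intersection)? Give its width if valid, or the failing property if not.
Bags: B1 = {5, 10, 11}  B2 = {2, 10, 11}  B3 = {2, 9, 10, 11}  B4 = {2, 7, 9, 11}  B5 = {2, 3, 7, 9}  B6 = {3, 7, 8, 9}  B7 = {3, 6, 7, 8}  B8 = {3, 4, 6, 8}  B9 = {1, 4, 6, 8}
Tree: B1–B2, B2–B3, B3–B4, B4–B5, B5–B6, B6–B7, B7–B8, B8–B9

A tree decomposition must satisfy three properties: every vertex lies in some bag; for every edge, both endpoints lie together in some bag; and for every vertex, the bags containing it form a connected subtree. Here vertex 12 appears in no bag, so the decomposition is invalid.

No — vertex 12 appears in no bag.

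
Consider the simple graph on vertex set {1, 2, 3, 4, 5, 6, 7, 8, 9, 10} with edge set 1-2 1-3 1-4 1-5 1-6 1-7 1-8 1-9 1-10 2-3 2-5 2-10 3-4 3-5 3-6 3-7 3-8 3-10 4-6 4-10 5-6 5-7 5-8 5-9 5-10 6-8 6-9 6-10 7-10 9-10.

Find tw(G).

A width-4 tree decomposition is:
Bags: B1 = {1, 3, 5, 7, 10}  B2 = {1, 3, 5, 6, 10}  B3 = {1, 3, 4, 6, 10}  B4 = {1, 5, 6, 9, 10}  B5 = {1, 2, 3, 5, 10}  B6 = {1, 3, 5, 6, 8}
Tree: B1–B2, B2–B3, B2–B4, B1–B5, B2–B6
Each bag holds 5 vertices, so the decomposition has width 4, which upper-bounds the treewidth. On the other hand G contains the 5-clique {1, 5, 6, 9, 10}. A clique must lie in a single bag of any decomposition, so no decomposition can have width below 4. Therefore the treewidth is 4.

4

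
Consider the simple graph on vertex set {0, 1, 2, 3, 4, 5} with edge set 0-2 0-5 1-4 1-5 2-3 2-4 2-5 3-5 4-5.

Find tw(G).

A width-2 tree decomposition is:
Bags: B1 = {2, 4, 5}  B2 = {2, 3, 5}  B3 = {0, 2, 5}  B4 = {1, 4, 5}
Tree: B1–B2, B2–B3, B1–B4
Each bag holds 3 vertices, so the decomposition has width 2, which upper-bounds the treewidth. For the lower bound, the 3 vertices {1, 4, 5} are pairwise adjacent, and any tree decomposition puts a clique entirely inside one bag — forcing width ≥ 2. The upper and lower bounds meet at 2, so that is the treewidth.

2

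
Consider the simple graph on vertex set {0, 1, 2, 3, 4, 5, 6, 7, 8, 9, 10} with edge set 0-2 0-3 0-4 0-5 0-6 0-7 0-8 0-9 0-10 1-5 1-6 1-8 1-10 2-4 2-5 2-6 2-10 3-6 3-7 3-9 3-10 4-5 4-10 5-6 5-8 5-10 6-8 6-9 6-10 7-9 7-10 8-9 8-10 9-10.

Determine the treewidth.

4

A width-4 tree decomposition is:
Bags: B1 = {0, 5, 6, 8, 10}  B2 = {0, 6, 8, 9, 10}  B3 = {1, 5, 6, 8, 10}  B4 = {0, 2, 5, 6, 10}  B5 = {0, 3, 6, 9, 10}  B6 = {0, 2, 4, 5, 10}  B7 = {0, 3, 7, 9, 10}
Tree: B1–B2, B1–B3, B1–B4, B2–B5, B4–B6, B5–B7
Each bag holds 5 vertices, so the decomposition has width 4, which upper-bounds the treewidth. On the other hand G contains the 5-clique {0, 2, 4, 5, 10}. A clique must lie in a single bag of any decomposition, so no decomposition can have width below 4. The upper and lower bounds meet at 4, so that is the treewidth.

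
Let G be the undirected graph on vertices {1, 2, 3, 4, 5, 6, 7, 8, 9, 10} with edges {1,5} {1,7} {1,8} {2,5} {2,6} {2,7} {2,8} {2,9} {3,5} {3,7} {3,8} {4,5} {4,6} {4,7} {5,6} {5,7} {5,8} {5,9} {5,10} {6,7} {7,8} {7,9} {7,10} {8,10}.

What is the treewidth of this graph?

3

A width-3 tree decomposition is:
Bags: B1 = {2, 5, 7, 9}  B2 = {2, 5, 7, 8}  B3 = {2, 5, 6, 7}  B4 = {4, 5, 6, 7}  B5 = {3, 5, 7, 8}  B6 = {5, 7, 8, 10}  B7 = {1, 5, 7, 8}
Tree: B1–B2, B2–B3, B3–B4, B2–B5, B5–B6, B6–B7
Every bag has size at most 4, so the width is 4 − 1 = 3 and tw(G) ≤ 3. Conversely, {3, 5, 7, 8} is a clique of size 4, and the vertices of any clique must share a bag in every tree decomposition; so some bag has ≥ 4 vertices and tw(G) ≥ 3. Combining the bounds, tw(G) = 3.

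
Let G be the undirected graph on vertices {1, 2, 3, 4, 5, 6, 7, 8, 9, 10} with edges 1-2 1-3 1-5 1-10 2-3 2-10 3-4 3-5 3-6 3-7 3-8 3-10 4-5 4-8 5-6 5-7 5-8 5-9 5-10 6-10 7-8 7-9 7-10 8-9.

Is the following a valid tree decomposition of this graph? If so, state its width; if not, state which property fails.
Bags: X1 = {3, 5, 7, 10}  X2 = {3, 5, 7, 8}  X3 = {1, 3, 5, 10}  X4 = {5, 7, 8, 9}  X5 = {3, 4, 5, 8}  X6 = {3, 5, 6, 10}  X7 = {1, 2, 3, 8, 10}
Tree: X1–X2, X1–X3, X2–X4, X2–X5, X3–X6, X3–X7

A tree decomposition must satisfy three properties: every vertex lies in some bag; for every edge, both endpoints lie together in some bag; and for every vertex, the bags containing it form a connected subtree. Here bags containing vertex 8 are not connected in the tree, so the decomposition is invalid.

No — bags containing vertex 8 are not connected in the tree.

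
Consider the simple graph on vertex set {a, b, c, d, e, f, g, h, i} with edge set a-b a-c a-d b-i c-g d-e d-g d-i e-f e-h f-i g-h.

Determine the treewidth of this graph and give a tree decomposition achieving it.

Each bag holds 4 vertices, so the decomposition has width 3, which upper-bounds the treewidth. For the lower bound: the 4 vertex sets {b,f,i}, {e}, {d}, {a,c,g,h} are disjoint, each induces a connected subgraph, and every pair is joined by at least one edge of G. Contracting each set to a single vertex therefore yields K_{4} as a minor, and since treewidth is minor-monotone, tw(G) ≥ tw(K_{4}) = 3. Combining the bounds, tw(G) = 3.

Treewidth 3.
One optimal decomposition is:
Bags: B1 = {b, e, f, i}  B2 = {b, d, e, i}  B3 = {a, b, d, e}  B4 = {a, d, e, h}  B5 = {a, d, g, h}  B6 = {a, c, g, h}
Tree: B1–B2, B2–B3, B3–B4, B4–B5, B5–B6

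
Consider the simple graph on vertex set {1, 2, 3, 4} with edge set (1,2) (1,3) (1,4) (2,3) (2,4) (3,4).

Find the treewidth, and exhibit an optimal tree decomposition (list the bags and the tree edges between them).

Treewidth 3.
One such decomposition:
Bags: B1 = {1, 2, 3, 4}
Tree: (single bag)

A single bag containing all 4 vertices is trivially a valid decomposition of width 3. For the lower bound, the 4 vertices {1, 2, 3, 4} are pairwise adjacent, and any tree decomposition puts a clique entirely inside one bag — forcing width ≥ 3. Combining the bounds, tw(G) = 3.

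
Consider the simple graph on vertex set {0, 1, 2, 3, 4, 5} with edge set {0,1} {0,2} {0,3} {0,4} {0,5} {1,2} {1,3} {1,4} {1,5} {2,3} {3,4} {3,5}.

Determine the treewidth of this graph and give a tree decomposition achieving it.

The largest bag has 4 vertices, giving width 3; this decomposition certifies tw(G) ≤ 3. Conversely, {0, 1, 2, 3} is a clique of size 4, and the vertices of any clique must share a bag in every tree decomposition; so some bag has ≥ 4 vertices and tw(G) ≥ 3. Hence tw(G) = 3 exactly.

Treewidth 3.
One such decomposition:
Bags: B1 = {0, 1, 3, 5}  B2 = {0, 1, 2, 3}  B3 = {0, 1, 3, 4}
Tree: B1–B2, B2–B3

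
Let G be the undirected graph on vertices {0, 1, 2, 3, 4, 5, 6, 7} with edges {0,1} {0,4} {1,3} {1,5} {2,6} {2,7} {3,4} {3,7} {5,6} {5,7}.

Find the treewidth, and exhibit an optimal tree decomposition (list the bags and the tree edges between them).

Each bag holds 3 vertices, so the decomposition has width 2, which upper-bounds the treewidth. For the lower bound, G contains the cycle 4–0–1–3–4, so G is not a forest; only forests have treewidth ≤ 1, hence tw(G) ≥ 2. Hence tw(G) = 2 exactly.

Treewidth 2.
One such decomposition:
Bags: B1 = {0, 3, 4}  B2 = {0, 1, 3}  B3 = {1, 3, 7}  B4 = {1, 5, 7}  B5 = {2, 5, 7}  B6 = {2, 5, 6}
Tree: B1–B2, B2–B3, B3–B4, B4–B5, B5–B6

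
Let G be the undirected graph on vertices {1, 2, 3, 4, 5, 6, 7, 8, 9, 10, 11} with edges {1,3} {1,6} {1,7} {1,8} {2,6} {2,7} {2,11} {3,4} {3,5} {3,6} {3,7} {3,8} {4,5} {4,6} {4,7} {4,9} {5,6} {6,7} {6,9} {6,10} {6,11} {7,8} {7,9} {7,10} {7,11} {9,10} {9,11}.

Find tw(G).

3

A width-3 tree decomposition is:
Bags: B1 = {3, 4, 6, 7}  B2 = {4, 6, 7, 9}  B3 = {1, 3, 6, 7}  B4 = {1, 3, 7, 8}  B5 = {6, 7, 9, 10}  B6 = {6, 7, 9, 11}  B7 = {3, 4, 5, 6}  B8 = {2, 6, 7, 11}
Tree: B1–B2, B1–B3, B3–B4, B2–B5, B2–B6, B1–B7, B6–B8
The largest bag has 4 vertices, giving width 3; this decomposition certifies tw(G) ≤ 3. Conversely, {1, 3, 7, 8} is a clique of size 4, and the vertices of any clique must share a bag in every tree decomposition; so some bag has ≥ 4 vertices and tw(G) ≥ 3. Hence tw(G) = 3 exactly.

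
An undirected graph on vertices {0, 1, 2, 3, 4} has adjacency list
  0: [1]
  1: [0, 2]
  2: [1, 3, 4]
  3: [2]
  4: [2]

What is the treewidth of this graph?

A width-1 tree decomposition is:
Bags: B1 = {1, 2}  B2 = {2, 4}  B3 = {2, 3}  B4 = {0, 1}
Tree: B1–B2, B1–B3, B1–B4
Every bag has size at most 2, so the width is 2 − 1 = 1 and tw(G) ≤ 1. Any graph with an edge has treewidth ≥ 1, and G has the edge 1–2. Hence tw(G) = 1 exactly.

1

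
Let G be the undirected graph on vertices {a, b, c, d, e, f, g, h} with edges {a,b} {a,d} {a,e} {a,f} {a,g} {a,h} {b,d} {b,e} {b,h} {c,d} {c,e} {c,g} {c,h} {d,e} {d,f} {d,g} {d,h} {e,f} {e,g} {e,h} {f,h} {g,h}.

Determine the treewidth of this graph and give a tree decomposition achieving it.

Treewidth 4.
One optimal decomposition is:
Bags: B1 = {a, d, e, f, h}  B2 = {a, d, e, g, h}  B3 = {c, d, e, g, h}  B4 = {a, b, d, e, h}
Tree: B1–B2, B2–B3, B1–B4

The largest bag has 5 vertices, giving width 4; this decomposition certifies tw(G) ≤ 4. Conversely, {c, d, e, g, h} is a clique of size 5, and the vertices of any clique must share a bag in every tree decomposition; so some bag has ≥ 5 vertices and tw(G) ≥ 4. The upper and lower bounds meet at 4, so that is the treewidth.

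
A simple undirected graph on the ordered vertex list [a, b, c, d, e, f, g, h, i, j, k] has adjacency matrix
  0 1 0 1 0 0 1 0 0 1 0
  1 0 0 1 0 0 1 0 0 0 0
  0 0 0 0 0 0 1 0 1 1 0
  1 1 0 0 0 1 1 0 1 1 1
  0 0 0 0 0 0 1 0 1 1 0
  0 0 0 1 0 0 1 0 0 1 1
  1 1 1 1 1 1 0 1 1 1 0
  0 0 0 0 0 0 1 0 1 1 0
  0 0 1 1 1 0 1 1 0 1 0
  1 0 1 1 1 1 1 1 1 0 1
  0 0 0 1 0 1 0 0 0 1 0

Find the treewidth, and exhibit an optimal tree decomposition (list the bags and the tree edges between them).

Treewidth 3.
Bags: B1 = {c, g, i, j}  B2 = {e, g, i, j}  B3 = {g, h, i, j}  B4 = {d, g, i, j}  B5 = {a, d, g, j}  B6 = {d, f, g, j}  B7 = {d, f, j, k}  B8 = {a, b, d, g}
Tree: B1–B2, B1–B3, B3–B4, B4–B5, B5–B6, B6–B7, B5–B8

Each bag holds 4 vertices, so the decomposition has width 3, which upper-bounds the treewidth. Conversely, {a, d, g, j} is a clique of size 4, and the vertices of any clique must share a bag in every tree decomposition; so some bag has ≥ 4 vertices and tw(G) ≥ 3. The upper and lower bounds meet at 3, so that is the treewidth.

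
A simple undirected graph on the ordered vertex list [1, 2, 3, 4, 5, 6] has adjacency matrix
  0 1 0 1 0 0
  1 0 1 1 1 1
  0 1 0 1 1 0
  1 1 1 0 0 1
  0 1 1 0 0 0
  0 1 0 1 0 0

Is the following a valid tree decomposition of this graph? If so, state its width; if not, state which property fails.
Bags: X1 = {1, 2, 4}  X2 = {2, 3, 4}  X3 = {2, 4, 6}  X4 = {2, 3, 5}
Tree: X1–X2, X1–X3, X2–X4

Every vertex of G appears in some bag (union = {1, 2, 3, 4, 5, 6}); every edge is covered by a bag; and for each vertex v the set of bags containing v is connected in the bag tree. The decomposition is therefore valid. The largest bag has 3 vertices, so the width is 2.

Yes; width 2.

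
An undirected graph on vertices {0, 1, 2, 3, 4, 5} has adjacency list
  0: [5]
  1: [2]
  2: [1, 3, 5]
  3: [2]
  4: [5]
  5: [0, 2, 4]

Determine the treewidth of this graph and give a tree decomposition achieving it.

Treewidth 1.
Bags: B1 = {2, 5}  B2 = {1, 2}  B3 = {0, 5}  B4 = {4, 5}  B5 = {2, 3}
Tree: B1–B2, B1–B3, B3–B4, B1–B5

Every bag has size at most 2, so the width is 2 − 1 = 1 and tw(G) ≤ 1. Since G has at least one edge (e.g. 5–2), it is not an edgeless graph, so tw(G) ≥ 1. Hence tw(G) = 1 exactly.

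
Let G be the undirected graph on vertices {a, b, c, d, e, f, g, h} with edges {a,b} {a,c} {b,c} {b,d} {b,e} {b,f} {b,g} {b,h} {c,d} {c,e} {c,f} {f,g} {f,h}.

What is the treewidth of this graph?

2

A width-2 tree decomposition is:
Bags: B1 = {b, c, f}  B2 = {b, f, h}  B3 = {a, b, c}  B4 = {b, c, e}  B5 = {b, f, g}  B6 = {b, c, d}
Tree: B1–B2, B1–B3, B1–B4, B1–B5, B4–B6
Every bag has size at most 3, so the width is 3 − 1 = 2 and tw(G) ≤ 2. For the lower bound, the 3 vertices {b, f, g} are pairwise adjacent, and any tree decomposition puts a clique entirely inside one bag — forcing width ≥ 2. Hence tw(G) = 2 exactly.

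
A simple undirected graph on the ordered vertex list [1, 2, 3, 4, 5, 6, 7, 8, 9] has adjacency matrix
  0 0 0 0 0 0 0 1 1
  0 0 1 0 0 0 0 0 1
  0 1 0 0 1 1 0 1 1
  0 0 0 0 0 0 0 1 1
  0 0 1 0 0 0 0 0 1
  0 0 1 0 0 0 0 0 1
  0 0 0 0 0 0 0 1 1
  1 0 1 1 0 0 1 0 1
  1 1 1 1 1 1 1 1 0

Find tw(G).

A width-2 tree decomposition is:
Bags: B1 = {3, 5, 9}  B2 = {3, 8, 9}  B3 = {1, 8, 9}  B4 = {3, 6, 9}  B5 = {7, 8, 9}  B6 = {2, 3, 9}  B7 = {4, 8, 9}
Tree: B1–B2, B2–B3, B1–B4, B3–B5, B1–B6, B3–B7
Each bag holds 3 vertices, so the decomposition has width 2, which upper-bounds the treewidth. Conversely, {1, 8, 9} is a clique of size 3, and the vertices of any clique must share a bag in every tree decomposition; so some bag has ≥ 3 vertices and tw(G) ≥ 2. Combining the bounds, tw(G) = 2.

2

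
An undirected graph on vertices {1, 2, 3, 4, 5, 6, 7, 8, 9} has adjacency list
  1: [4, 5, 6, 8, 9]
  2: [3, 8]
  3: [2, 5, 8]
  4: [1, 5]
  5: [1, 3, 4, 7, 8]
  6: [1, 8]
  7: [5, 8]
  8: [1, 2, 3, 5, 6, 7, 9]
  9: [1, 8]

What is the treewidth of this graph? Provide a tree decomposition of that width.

Each bag holds 3 vertices, so the decomposition has width 2, which upper-bounds the treewidth. Conversely, {1, 8, 9} is a clique of size 3, and the vertices of any clique must share a bag in every tree decomposition; so some bag has ≥ 3 vertices and tw(G) ≥ 2. Combining the bounds, tw(G) = 2.

Treewidth 2.
One such decomposition:
Bags: B1 = {3, 5, 8}  B2 = {1, 5, 8}  B3 = {1, 4, 5}  B4 = {2, 3, 8}  B5 = {1, 8, 9}  B6 = {1, 6, 8}  B7 = {5, 7, 8}
Tree: B1–B2, B2–B3, B1–B4, B2–B5, B2–B6, B1–B7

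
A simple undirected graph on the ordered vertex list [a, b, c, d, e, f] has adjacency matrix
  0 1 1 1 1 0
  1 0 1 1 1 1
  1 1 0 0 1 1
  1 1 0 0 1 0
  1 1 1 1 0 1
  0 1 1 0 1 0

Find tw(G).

A width-3 tree decomposition is:
Bags: B1 = {a, b, c, e}  B2 = {a, b, d, e}  B3 = {b, c, e, f}
Tree: B1–B2, B1–B3
Each bag holds 4 vertices, so the decomposition has width 3, which upper-bounds the treewidth. For the lower bound, the 4 vertices {a, b, d, e} are pairwise adjacent, and any tree decomposition puts a clique entirely inside one bag — forcing width ≥ 3. Therefore the treewidth is 3.

3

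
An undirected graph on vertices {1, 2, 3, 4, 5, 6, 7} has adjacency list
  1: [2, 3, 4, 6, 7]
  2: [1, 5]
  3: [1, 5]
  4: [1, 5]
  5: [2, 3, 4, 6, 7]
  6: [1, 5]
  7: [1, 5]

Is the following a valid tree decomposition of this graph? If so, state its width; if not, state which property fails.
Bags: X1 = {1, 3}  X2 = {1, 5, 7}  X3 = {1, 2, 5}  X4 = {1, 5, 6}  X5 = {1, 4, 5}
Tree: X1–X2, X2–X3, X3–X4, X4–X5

No — edge (5,3) lies in no bag.

A tree decomposition must satisfy three properties: every vertex lies in some bag; for every edge, both endpoints lie together in some bag; and for every vertex, the bags containing it form a connected subtree. Here edge (5,3) lies in no bag, so the decomposition is invalid.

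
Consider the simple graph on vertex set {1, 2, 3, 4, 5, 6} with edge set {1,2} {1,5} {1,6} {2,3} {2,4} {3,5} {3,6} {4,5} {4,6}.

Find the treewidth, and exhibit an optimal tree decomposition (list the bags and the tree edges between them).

Every bag has size at most 4, so the width is 4 − 1 = 3 and tw(G) ≤ 3. For the lower bound: the 4 vertex sets {3,5}, {1,6}, {4}, {2} are disjoint, each induces a connected subgraph, and every pair is joined by at least one edge of G. Contracting each set to a single vertex therefore yields K_{4} as a minor, and since treewidth is minor-monotone, tw(G) ≥ tw(K_{4}) = 3. Therefore the treewidth is 3.

Treewidth 3.
One such decomposition:
Bags: B1 = {1, 3, 4, 5}  B2 = {1, 3, 4, 6}  B3 = {1, 2, 3, 4}
Tree: B1–B2, B2–B3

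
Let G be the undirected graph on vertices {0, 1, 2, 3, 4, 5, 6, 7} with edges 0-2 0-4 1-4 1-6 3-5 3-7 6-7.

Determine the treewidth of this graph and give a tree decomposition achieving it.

Every bag has size at most 2, so the width is 2 − 1 = 1 and tw(G) ≤ 1. Any graph with an edge has treewidth ≥ 1, and G has the edge 5–3. Hence tw(G) = 1 exactly.

Treewidth 1.
One such decomposition:
Bags: B1 = {3, 5}  B2 = {3, 7}  B3 = {6, 7}  B4 = {1, 6}  B5 = {1, 4}  B6 = {0, 4}  B7 = {0, 2}
Tree: B1–B2, B2–B3, B3–B4, B4–B5, B5–B6, B6–B7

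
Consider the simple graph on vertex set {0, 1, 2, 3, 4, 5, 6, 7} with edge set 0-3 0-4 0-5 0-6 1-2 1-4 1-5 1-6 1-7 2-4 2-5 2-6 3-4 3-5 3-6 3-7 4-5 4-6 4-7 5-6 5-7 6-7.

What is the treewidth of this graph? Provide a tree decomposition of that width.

The largest bag has 5 vertices, giving width 4; this decomposition certifies tw(G) ≤ 4. Conversely, {0, 3, 4, 5, 6} is a clique of size 5, and the vertices of any clique must share a bag in every tree decomposition; so some bag has ≥ 5 vertices and tw(G) ≥ 4. Hence tw(G) = 4 exactly.

Treewidth 4.
Bags: B1 = {1, 2, 4, 5, 6}  B2 = {1, 4, 5, 6, 7}  B3 = {3, 4, 5, 6, 7}  B4 = {0, 3, 4, 5, 6}
Tree: B1–B2, B2–B3, B3–B4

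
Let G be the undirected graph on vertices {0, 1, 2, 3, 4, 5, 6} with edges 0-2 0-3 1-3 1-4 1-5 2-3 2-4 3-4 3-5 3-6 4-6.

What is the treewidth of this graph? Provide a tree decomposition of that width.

Every bag has size at most 3, so the width is 3 − 1 = 2 and tw(G) ≤ 2. Conversely, {0, 2, 3} is a clique of size 3, and the vertices of any clique must share a bag in every tree decomposition; so some bag has ≥ 3 vertices and tw(G) ≥ 2. Combining the bounds, tw(G) = 2.

Treewidth 2.
One optimal decomposition is:
Bags: B1 = {1, 3, 4}  B2 = {2, 3, 4}  B3 = {1, 3, 5}  B4 = {3, 4, 6}  B5 = {0, 2, 3}
Tree: B1–B2, B1–B3, B1–B4, B2–B5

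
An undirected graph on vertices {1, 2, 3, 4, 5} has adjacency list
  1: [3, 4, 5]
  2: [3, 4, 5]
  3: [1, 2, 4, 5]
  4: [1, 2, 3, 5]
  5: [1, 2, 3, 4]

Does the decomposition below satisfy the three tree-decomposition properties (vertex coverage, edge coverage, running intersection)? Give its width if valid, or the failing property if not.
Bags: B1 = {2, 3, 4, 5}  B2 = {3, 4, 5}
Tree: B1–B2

No — vertex 1 appears in no bag.

A tree decomposition must satisfy three properties: every vertex lies in some bag; for every edge, both endpoints lie together in some bag; and for every vertex, the bags containing it form a connected subtree. Here vertex 1 appears in no bag, so the decomposition is invalid.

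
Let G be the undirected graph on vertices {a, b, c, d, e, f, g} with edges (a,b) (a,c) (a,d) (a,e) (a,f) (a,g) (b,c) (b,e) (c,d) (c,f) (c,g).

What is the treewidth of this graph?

2

A width-2 tree decomposition is:
Bags: B1 = {a, b, c}  B2 = {a, c, d}  B3 = {a, c, f}  B4 = {a, b, e}  B5 = {a, c, g}
Tree: B1–B2, B1–B3, B1–B4, B3–B5
Each bag holds 3 vertices, so the decomposition has width 2, which upper-bounds the treewidth. Conversely, {a, b, e} is a clique of size 3, and the vertices of any clique must share a bag in every tree decomposition; so some bag has ≥ 3 vertices and tw(G) ≥ 2. Therefore the treewidth is 2.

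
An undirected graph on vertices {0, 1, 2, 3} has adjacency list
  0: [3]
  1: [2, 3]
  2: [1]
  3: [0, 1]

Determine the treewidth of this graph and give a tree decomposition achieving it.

Every bag has size at most 2, so the width is 2 − 1 = 1 and tw(G) ≤ 1. G has an edge, so its treewidth is at least 1. The upper and lower bounds meet at 1, so that is the treewidth.

Treewidth 1.
One optimal decomposition is:
Bags: B1 = {0, 3}  B2 = {1, 3}  B3 = {1, 2}
Tree: B1–B2, B2–B3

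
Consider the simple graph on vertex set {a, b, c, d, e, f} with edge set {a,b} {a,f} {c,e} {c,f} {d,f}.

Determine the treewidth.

A width-1 tree decomposition is:
Bags: B1 = {c, f}  B2 = {c, e}  B3 = {a, f}  B4 = {d, f}  B5 = {a, b}
Tree: B1–B2, B1–B3, B3–B4, B3–B5
Each bag holds 2 vertices, so the decomposition has width 1, which upper-bounds the treewidth. G has an edge, so its treewidth is at least 1. Combining the bounds, tw(G) = 1.

1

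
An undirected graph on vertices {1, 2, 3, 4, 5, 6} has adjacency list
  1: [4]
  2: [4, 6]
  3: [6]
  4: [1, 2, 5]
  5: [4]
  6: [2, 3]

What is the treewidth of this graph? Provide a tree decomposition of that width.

Treewidth 1.
Bags: B1 = {2, 4}  B2 = {1, 4}  B3 = {2, 6}  B4 = {4, 5}  B5 = {3, 6}
Tree: B1–B2, B1–B3, B2–B4, B3–B5

Each bag holds 2 vertices, so the decomposition has width 1, which upper-bounds the treewidth. Any graph with an edge has treewidth ≥ 1, and G has the edge 4–2. Therefore the treewidth is 1.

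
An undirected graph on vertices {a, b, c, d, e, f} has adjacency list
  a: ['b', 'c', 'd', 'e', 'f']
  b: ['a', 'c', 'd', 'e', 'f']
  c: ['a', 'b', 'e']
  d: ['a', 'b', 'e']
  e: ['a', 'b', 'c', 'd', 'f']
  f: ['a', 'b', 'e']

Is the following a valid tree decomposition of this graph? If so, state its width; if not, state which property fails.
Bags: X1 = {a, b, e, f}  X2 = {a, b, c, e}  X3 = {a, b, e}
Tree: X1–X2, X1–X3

A tree decomposition must satisfy three properties: every vertex lies in some bag; for every edge, both endpoints lie together in some bag; and for every vertex, the bags containing it form a connected subtree. Here vertex d appears in no bag, so the decomposition is invalid.

No — vertex d appears in no bag.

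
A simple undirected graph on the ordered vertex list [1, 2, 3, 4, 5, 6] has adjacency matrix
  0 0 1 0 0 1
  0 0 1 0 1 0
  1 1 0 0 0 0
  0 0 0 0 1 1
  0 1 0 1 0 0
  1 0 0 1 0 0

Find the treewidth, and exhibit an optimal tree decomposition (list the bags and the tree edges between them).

Treewidth 2.
Bags: B1 = {2, 4, 5}  B2 = {2, 4, 6}  B3 = {1, 2, 6}  B4 = {1, 2, 3}
Tree: B1–B2, B2–B3, B3–B4

Every bag has size at most 3, so the width is 3 − 1 = 2 and tw(G) ≤ 2. Since 2–5–4–6–1–3–2 is a cycle in G, G is not acyclic. Forests are exactly the graphs of treewidth ≤ 1, so tw(G) ≥ 2. Therefore the treewidth is 2.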